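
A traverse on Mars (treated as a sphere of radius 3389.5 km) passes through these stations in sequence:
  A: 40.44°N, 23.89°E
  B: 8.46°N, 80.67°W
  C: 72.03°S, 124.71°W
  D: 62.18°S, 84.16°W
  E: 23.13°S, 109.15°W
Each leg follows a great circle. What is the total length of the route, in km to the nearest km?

14285 km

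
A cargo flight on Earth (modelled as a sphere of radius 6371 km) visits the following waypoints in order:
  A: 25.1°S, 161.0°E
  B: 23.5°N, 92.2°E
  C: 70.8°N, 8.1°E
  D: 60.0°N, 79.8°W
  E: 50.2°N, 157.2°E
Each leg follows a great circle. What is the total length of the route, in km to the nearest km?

27079 km

Leg A→B: central angle 1.4393 rad, distance 9169.5 km.
Leg B→C: central angle 1.1510 rad, distance 7333.0 km.
Leg C→D: central angle 0.6026 rad, distance 3839.0 km.
Leg D→E: central angle 1.0575 rad, distance 6737.4 km.
Total: 9169.5 + 7333.0 + 3839.0 + 6737.4 ≈ 27079 km.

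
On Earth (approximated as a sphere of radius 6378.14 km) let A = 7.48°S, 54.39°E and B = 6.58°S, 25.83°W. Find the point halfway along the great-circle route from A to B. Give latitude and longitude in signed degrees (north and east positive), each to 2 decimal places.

Central angle δ = 1.3875 rad. Interpolating on the sphere with fraction f = 0.5:
P = [sin((1−f)δ)·A + sin(fδ)·B] / sin δ = 0.6503·A + 0.6503·B in Cartesian coordinates,
giving P = (0.9569, 0.2427, -0.1592), i.e. latitude -9.16°, longitude 14.23°.

-9.16°, 14.23°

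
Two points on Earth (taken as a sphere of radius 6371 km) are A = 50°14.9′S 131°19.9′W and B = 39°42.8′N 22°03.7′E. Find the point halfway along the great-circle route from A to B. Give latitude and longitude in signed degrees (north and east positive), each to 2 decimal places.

The central angle between A and B is δ = 2.7681 rad.
With f = 0.5, the slerp weights are sin((1−f)δ)/sin δ = 2.6929 and sin(fδ)/sin δ = 2.6929.
Weighted sum of the unit vectors: (2.6929)·(-0.4223,-0.4802,-0.7688) + (2.6929)·(0.7129,0.2889,0.6389) = (0.7826, -0.5150, -0.3497).
Converting back: φ = atan2(z, √(x²+y²)) = -20.47°, λ = atan2(y, x) = -33.35°.

-20.47°, -33.35°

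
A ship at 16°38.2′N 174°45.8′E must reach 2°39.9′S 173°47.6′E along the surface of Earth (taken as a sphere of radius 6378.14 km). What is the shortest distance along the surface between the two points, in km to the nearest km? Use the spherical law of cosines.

Let φ₁ = 0.2904 rad, φ₂ = -0.0465 rad, and Δλ = -0.0169 rad.
cos c = sin φ₁ sin φ₂ + cos φ₁ cos φ₂ cos Δλ = (0.2863)(-0.0465) + (0.9581)(0.9989)(0.9999) = 0.94365,
so c = arccos(0.94365) = 0.33729 rad.
Distance = R·c = 6378.14 × 0.3373 ≈ 2151 km.

2151 km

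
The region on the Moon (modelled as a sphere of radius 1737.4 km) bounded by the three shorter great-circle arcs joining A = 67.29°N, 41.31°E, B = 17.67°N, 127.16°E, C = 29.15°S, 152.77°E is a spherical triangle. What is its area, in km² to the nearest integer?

Side lengths (central angles): a = 0.9241, b = 2.1806, c = 1.2592 rad; semiperimeter s = 2.1819.
By l'Huilier's theorem, tan(E/4) = √[tan(s/2) tan((s−a)/2) tan((s−b)/2) tan((s−c)/2)], giving spherical excess E = 0.0865 rad.
Area = E·R² = 0.0865 × (1737.4)² ≈ 261129 km².

261129 km²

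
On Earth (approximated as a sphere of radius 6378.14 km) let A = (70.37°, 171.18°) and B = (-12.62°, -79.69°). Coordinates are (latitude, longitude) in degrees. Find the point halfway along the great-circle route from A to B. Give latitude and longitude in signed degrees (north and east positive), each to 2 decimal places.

The central angle between A and B is δ = 1.8894 rad.
With f = 0.5, the slerp weights are sin((1−f)δ)/sin δ = 0.8532 and sin(fδ)/sin δ = 0.8532.
Weighted sum of the unit vectors: (0.8532)·(-0.3320,0.0515,0.9419) + (0.8532)·(0.1747,-0.9601,-0.2185) = (-0.1342, -0.7752, 0.6172).
Converting back: φ = atan2(z, √(x²+y²)) = 38.11°, λ = atan2(y, x) = -99.82°.

38.11°, -99.82°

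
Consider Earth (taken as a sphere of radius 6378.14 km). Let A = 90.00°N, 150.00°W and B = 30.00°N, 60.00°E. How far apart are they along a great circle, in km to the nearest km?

6679 km

Let φ₁ = 1.5708 rad, φ₂ = 0.5236 rad, and Δλ = -2.6180 rad.
cos c = sin φ₁ sin φ₂ + cos φ₁ cos φ₂ cos Δλ = (1.0000)(0.5000) + (0.0000)(0.8660)(-0.8660) = 0.50000,
so c = arccos(0.50000) = 1.04720 rad.
Distance = R·c = 6378.14 × 1.0472 ≈ 6679 km.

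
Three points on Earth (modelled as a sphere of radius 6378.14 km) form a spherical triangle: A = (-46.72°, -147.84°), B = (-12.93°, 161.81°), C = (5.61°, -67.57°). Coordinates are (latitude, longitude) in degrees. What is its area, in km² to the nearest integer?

Side lengths (central angles): a = 2.2828, b = 1.5266, c = 0.9406 rad; semiperimeter s = 2.3751.
By l'Huilier's theorem, tan(E/4) = √[tan(s/2) tan((s−a)/2) tan((s−b)/2) tan((s−c)/2)], giving spherical excess E = 0.8369 rad.
Area = E·R² = 0.8369 × (6378.14)² ≈ 34044685 km².

34044685 km²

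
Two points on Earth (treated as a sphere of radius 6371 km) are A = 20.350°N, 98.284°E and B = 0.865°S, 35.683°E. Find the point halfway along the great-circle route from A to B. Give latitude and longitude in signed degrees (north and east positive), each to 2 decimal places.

11.36°, 65.86°

Central angle δ = 1.1305 rad. Interpolating on the sphere with fraction f = 0.5:
P = [sin((1−f)δ)·A + sin(fδ)·B] / sin δ = 0.5921·A + 0.5921·B in Cartesian coordinates,
giving P = (0.4009, 0.8947, 0.1970), i.e. latitude 11.36°, longitude 65.86°.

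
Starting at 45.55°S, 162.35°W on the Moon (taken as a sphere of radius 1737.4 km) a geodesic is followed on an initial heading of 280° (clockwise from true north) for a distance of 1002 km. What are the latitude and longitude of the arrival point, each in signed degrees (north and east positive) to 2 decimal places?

Angular distance δ = d/R = 1002/1737.4 = 0.57672 rad; initial bearing θ = 4.8869 rad.
sin φ₂ = sin φ₁ cos δ + cos φ₁ sin δ cos θ = (-0.7139)(0.8383) + (0.7003)(0.5453)(0.1736) = -0.5321, so φ₂ = -32.15°.
Δλ = atan2(sin θ sin δ cos φ₁, cos δ − sin φ₁ sin φ₂) = atan2(-0.3761, 0.4584) = -39.363°.
λ₂ = -162.350° − 39.363° = -201.71° → 158.29° after wrapping to (−180°, 180°].

-32.15°, 158.29°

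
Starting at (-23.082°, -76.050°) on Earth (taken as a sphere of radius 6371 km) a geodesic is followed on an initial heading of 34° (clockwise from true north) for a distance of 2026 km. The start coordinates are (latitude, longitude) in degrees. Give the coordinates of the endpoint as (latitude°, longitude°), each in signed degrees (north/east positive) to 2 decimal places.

-7.70°, -65.89°

Angular distance δ = d/R = 2026/6371 = 0.31800 rad; initial bearing θ = 0.5934 rad.
sin φ₂ = sin φ₁ cos δ + cos φ₁ sin δ cos θ = (-0.3920)(0.9499) + (0.9199)(0.3127)(0.8290) = -0.1339, so φ₂ = -7.70°.
Δλ = atan2(sin θ sin δ cos φ₁, cos δ − sin φ₁ sin φ₂) = atan2(0.1608, 0.8974) = 10.162°.
λ₂ = -76.050° + 10.162° = -65.89°.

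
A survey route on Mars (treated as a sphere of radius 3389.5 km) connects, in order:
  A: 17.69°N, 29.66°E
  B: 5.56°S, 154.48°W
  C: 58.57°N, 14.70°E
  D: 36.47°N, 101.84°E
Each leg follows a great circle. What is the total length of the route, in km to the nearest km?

20804 km

Leg A→B: central angle 2.9184 rad, distance 9892.0 km.
Leg B→C: central angle 2.2049 rad, distance 7473.5 km.
Leg C→D: central angle 1.0144 rad, distance 3438.4 km.
Total: 9892.0 + 7473.5 + 3438.4 ≈ 20804 km.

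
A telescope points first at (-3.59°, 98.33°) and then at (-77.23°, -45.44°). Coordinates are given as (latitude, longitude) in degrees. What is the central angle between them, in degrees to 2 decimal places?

With latitudes φ₁ = -3.590°, φ₂ = -77.230° and longitude difference Δλ = -143.770°:
cos c = sin φ₁ sin φ₂ + cos φ₁ cos φ₂ cos Δλ = (-0.0626)(-0.9753) + (0.9980)(0.2210)(-0.8067) = -0.11688,
so c = arccos(-0.11688) = 1.68795 rad.
So the angular separation is 96.71°.

96.71°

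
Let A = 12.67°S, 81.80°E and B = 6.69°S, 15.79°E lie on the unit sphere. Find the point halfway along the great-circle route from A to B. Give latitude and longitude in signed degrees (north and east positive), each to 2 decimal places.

-11.50°, 48.46°

Central angle δ = 1.1379 rad. Interpolating on the sphere with fraction f = 0.5:
P = [sin((1−f)δ)·A + sin(fδ)·B] / sin δ = 0.5935·A + 0.5935·B in Cartesian coordinates,
giving P = (0.6498, 0.7335, -0.1993), i.e. latitude -11.50°, longitude 48.46°.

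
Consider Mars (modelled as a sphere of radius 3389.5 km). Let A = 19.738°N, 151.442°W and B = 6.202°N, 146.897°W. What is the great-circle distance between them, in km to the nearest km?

In radians: φ₁ = 0.3445, φ₂ = 0.1082, Δλ = 4.545° = 0.0793 rad.
Haversine: a = sin²(Δφ/2) + cos φ₁ cos φ₂ sin²(Δλ/2) = 0.0139 + (0.9412)(0.9941)(0.0016) = 0.01536.
Central angle c = 2·arcsin(√a) = 0.24851 rad.
Distance = R·c = 3389.5 × 0.2485 ≈ 842 km.

842 km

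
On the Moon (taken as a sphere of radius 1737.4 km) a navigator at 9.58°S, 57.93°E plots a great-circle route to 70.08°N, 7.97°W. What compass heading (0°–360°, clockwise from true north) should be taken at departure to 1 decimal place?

341.9°

Δλ = -65.900° = -1.1502 rad.
y = sin Δλ · cos φ₂ = (-0.9128)(0.3407) = -0.3110
x = cos φ₁ sin φ₂ − sin φ₁ cos φ₂ cos Δλ = (0.9861)(0.9402) − (-0.1664)(0.3407)(0.4083) = 0.9502
θ = atan2(y, x) = -18.12°; adding 360° gives 341.9°.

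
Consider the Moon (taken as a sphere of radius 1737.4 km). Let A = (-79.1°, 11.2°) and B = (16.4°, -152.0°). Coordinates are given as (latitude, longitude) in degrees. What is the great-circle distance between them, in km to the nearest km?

With latitudes φ₁ = -79.100°, φ₂ = 16.400° and longitude difference Δλ = -163.200°:
cos c = sin φ₁ sin φ₂ + cos φ₁ cos φ₂ cos Δλ = (-0.9820)(0.2823) + (0.1891)(0.9593)(-0.9573) = -0.45091,
so c = arccos(-0.45091) = 2.03858 rad.
Distance = R·c = 1737.4 × 2.0386 ≈ 3542 km.

3542 km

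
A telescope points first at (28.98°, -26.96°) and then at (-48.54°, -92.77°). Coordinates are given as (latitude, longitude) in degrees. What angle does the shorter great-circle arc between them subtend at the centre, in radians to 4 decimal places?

With latitudes φ₁ = 28.980°, φ₂ = -48.540° and longitude difference Δλ = -65.810°:
Haversine: a = sin²(Δφ/2) + cos φ₁ cos φ₂ sin²(Δλ/2) = 0.3920 + (0.8748)(0.6621)(0.2951) = 0.56288.
Central angle c = 2·arcsin(√a) = 1.69689 rad.
So the angular separation is 1.6969 rad.

1.6969 rad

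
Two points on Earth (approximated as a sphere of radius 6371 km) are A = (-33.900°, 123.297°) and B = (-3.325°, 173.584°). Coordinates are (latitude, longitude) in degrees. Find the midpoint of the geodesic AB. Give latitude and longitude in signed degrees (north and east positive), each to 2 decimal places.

-20.39°, 150.91°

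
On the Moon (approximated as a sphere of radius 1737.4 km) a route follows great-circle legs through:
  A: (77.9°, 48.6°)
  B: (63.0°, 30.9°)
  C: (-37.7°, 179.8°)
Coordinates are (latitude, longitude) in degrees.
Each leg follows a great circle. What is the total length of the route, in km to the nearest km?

4984 km

Leg A→B: central angle 0.2770 rad, distance 481.3 km.
Leg B→C: central angle 2.5915 rad, distance 4502.4 km.
Total: 481.3 + 4502.4 ≈ 4984 km.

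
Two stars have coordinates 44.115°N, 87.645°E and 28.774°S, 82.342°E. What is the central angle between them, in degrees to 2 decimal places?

73.05°

Let φ₁ = 0.7700 rad, φ₂ = -0.5022 rad, and Δλ = -0.0926 rad.
Haversine: a = sin²(Δφ/2) + cos φ₁ cos φ₂ sin²(Δλ/2) = 0.3529 + (0.7179)(0.8765)(0.0021) = 0.35423.
Central angle c = 2·arcsin(√a) = 1.27497 rad.
So the angular separation is 73.05°.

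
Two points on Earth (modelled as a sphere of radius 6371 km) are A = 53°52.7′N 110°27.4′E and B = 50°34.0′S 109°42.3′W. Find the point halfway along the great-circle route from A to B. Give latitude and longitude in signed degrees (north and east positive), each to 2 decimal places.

4.79°, -173.80°

Central angle δ = 2.7142 rad. Interpolating on the sphere with fraction f = 0.5:
P = [sin((1−f)δ)·A + sin(fδ)·B] / sin δ = 2.3576·A + 2.3576·B in Cartesian coordinates,
giving P = (-0.9907, -0.1076, 0.0835), i.e. latitude 4.79°, longitude -173.80°.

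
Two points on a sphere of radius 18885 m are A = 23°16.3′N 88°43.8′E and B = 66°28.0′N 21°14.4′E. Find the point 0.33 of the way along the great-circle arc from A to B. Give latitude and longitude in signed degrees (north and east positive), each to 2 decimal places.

The central angle between A and B is δ = 1.0441 rad.
With f = 0.33, the slerp weights are sin((1−f)δ)/sin δ = 0.7448 and sin(fδ)/sin δ = 0.3907.
Weighted sum of the unit vectors: (0.7448)·(0.0204,0.9184,0.3951) + (0.3907)·(0.3722,0.1447,0.9168) = (0.1606, 0.7406, 0.6525).
Converting back: φ = atan2(z, √(x²+y²)) = 40.73°, λ = atan2(y, x) = 77.77°.

40.73°, 77.77°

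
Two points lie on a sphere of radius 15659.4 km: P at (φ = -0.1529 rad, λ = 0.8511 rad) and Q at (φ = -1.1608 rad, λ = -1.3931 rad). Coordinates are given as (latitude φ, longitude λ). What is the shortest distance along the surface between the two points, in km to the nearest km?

26261 km

In radians: φ₁ = -0.1529, φ₂ = -1.1608, Δλ = -128.583° = -2.2442 rad.
Haversine: a = sin²(Δφ/2) + cos φ₁ cos φ₂ sin²(Δλ/2) = 0.2332 + (0.9883)(0.3986)(0.8118) = 0.55300.
Central angle c = 2·arcsin(√a) = 1.67700 rad.
Distance = R·c = 15659.4 × 1.6770 ≈ 26261 km.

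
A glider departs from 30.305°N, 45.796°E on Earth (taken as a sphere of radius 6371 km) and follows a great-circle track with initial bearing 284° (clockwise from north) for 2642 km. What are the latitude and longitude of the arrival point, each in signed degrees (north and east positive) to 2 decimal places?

Angular distance δ = d/R = 2642/6371 = 0.41469 rad; initial bearing θ = 4.9567 rad.
sin φ₂ = sin φ₁ cos δ + cos φ₁ sin δ cos θ = (0.5046)(0.9152) + (0.8634)(0.4029)(0.2419) = 0.5460, so φ₂ = 33.09°.
Δλ = atan2(sin θ sin δ cos φ₁, cos δ − sin φ₁ sin φ₂) = atan2(-0.3375, 0.6397) = -27.816°.
λ₂ = 45.796° − 27.816° = 17.98°.

33.09°, 17.98°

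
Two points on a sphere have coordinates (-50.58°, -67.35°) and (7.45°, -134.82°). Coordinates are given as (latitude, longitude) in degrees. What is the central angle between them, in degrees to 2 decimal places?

81.89°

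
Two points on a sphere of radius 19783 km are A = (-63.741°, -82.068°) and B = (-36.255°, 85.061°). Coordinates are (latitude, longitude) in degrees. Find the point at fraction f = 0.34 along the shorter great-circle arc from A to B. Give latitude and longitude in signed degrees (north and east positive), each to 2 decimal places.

-85.22°, 12.40°

The central angle between A and B is δ = 1.3872 rad.
With f = 0.34, the slerp weights are sin((1−f)δ)/sin δ = 0.8065 and sin(fδ)/sin δ = 0.4621.
Weighted sum of the unit vectors: (0.8065)·(0.0611,-0.4382,-0.8968) + (0.4621)·(0.0694,0.8034,-0.5914) = (0.0813, 0.0179, -0.9965).
Converting back: φ = atan2(z, √(x²+y²)) = -85.22°, λ = atan2(y, x) = 12.40°.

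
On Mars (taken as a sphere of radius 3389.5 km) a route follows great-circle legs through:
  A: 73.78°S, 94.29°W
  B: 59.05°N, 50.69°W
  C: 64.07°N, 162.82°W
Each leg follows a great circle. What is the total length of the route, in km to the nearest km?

Leg A→B: central angle 2.3738 rad, distance 8046.0 km.
Leg B→C: central angle 0.8140 rad, distance 2759.2 km.
Total: 8046.0 + 2759.2 ≈ 10805 km.

10805 km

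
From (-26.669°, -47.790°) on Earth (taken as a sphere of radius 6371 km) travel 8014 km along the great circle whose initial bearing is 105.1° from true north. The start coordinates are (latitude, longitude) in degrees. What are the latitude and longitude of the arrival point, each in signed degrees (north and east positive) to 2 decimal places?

Angular distance δ = d/R = 8014/6371 = 1.25789 rad; initial bearing θ = 1.8343 rad.
sin φ₂ = sin φ₁ cos δ + cos φ₁ sin δ cos θ = (-0.4488)(0.3078) + (0.8936)(0.9514)(-0.2605) = -0.3597, so φ₂ = -21.08°.
Δλ = atan2(sin θ sin δ cos φ₁, cos δ − sin φ₁ sin φ₂) = atan2(0.8209, 0.1464) = 79.887°.
λ₂ = -47.790° + 79.887° = 32.10°.

-21.08°, 32.10°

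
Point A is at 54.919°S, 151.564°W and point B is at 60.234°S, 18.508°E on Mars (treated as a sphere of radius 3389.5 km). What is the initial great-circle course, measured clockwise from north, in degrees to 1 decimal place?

174.6°

Δλ = 170.072° = 2.9683 rad.
y = sin Δλ · cos φ₂ = (0.1724)(0.4965) = 0.0856
x = cos φ₁ sin φ₂ − sin φ₁ cos φ₂ cos Δλ = (0.5747)(-0.8681) − (-0.8183)(0.4965)(-0.9850) = -0.8991
θ = atan2(y, x) = 174.56°, so the bearing is 174.6°.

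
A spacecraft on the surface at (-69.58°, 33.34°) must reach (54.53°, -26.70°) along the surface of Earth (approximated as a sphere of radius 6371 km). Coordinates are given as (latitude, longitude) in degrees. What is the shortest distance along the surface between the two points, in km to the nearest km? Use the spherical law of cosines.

14618 km

Let φ₁ = -1.2144 rad, φ₂ = 0.9517 rad, and Δλ = -1.0479 rad.
cos c = sin φ₁ sin φ₂ + cos φ₁ cos φ₂ cos Δλ = (-0.9372)(0.8144) + (0.3489)(0.5803)(0.4994) = -0.66213,
so c = arccos(-0.66213) = 2.29446 rad.
Distance = R·c = 6371 × 2.2945 ≈ 14618 km.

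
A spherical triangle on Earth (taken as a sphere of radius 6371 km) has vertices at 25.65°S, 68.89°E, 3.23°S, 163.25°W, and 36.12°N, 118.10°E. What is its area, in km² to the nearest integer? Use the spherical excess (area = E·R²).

62455190 km²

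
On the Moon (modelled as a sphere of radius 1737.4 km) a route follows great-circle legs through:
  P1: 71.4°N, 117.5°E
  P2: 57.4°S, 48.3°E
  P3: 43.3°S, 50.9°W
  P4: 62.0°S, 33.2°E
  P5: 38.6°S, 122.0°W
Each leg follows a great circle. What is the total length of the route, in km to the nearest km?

9827 km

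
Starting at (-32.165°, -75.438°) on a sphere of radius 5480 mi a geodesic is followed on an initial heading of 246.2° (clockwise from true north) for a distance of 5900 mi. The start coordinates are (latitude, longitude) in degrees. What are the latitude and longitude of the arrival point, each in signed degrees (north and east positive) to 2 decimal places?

-33.59°, -150.67°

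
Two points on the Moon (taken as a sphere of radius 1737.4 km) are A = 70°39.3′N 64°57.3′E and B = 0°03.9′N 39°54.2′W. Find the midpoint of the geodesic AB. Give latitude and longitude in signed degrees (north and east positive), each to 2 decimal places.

44.26°, -20.62°

Central angle δ = 1.6548 rad. Interpolating on the sphere with fraction f = 0.5:
P = [sin((1−f)δ)·A + sin(fδ)·B] / sin δ = 0.7388·A + 0.7388·B in Cartesian coordinates,
giving P = (0.6703, -0.2522, 0.6979), i.e. latitude 44.26°, longitude -20.62°.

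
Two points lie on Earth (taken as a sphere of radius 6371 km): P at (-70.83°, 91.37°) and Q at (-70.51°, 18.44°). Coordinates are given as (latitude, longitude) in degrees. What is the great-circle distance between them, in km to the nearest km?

2523 km

Let φ₁ = -1.2362 rad, φ₂ = -1.2306 rad, and Δλ = -1.2729 rad.
cos c = sin φ₁ sin φ₂ + cos φ₁ cos φ₂ cos Δλ = (-0.9445)(-0.9427) + (0.3284)(0.3336)(0.2935) = 0.92259,
so c = arccos(0.92259) = 0.39607 rad.
Distance = R·c = 6371 × 0.3961 ≈ 2523 km.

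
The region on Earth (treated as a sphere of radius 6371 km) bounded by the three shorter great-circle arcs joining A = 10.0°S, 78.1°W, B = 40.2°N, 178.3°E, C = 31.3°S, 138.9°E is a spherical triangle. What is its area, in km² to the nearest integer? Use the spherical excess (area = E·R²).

97823906 km²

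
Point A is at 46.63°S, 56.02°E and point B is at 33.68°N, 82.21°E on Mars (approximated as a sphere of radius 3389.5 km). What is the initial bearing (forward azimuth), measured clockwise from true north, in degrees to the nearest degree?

With φ₁ = -0.8138, φ₂ = 0.5878, Δλ = 0.4571 rad, the forward-azimuth formula gives
θ = atan2( sin Δλ cos φ₂ , cos φ₁ sin φ₂ − sin φ₁ cos φ₂ cos Δλ ) = atan2(0.3673, 0.9236) = 21.68°.
So the initial bearing is 22°.

22°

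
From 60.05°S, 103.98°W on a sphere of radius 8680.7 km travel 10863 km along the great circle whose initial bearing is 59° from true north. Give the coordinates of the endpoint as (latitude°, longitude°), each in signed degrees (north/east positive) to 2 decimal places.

-1.60°, -49.48°

Angular distance δ = d/R = 10863/8680.7 = 1.25140 rad; initial bearing θ = 1.0297 rad.
sin φ₂ = sin φ₁ cos δ + cos φ₁ sin δ cos θ = (-0.8665)(0.3140) + (0.4992)(0.9494)(0.5150) = -0.0279, so φ₂ = -1.60°.
Δλ = atan2(sin θ sin δ cos φ₁, cos δ − sin φ₁ sin φ₂) = atan2(0.4063, 0.2898) = 54.502°.
λ₂ = -103.980° + 54.502° = -49.48°.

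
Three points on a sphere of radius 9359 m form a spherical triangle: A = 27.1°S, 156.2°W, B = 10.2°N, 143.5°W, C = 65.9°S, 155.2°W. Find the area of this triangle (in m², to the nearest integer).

Side lengths (central angles): a = 1.3368, b = 0.6773, c = 0.6856 rad; semiperimeter s = 1.3498.
By l'Huilier's theorem, tan(E/4) = √[tan(s/2) tan((s−a)/2) tan((s−b)/2) tan((s−c)/2)], giving spherical excess E = 0.1003 rad.
Area = E·R² = 0.1003 × (9359)² ≈ 8787299 m².

8787299 m²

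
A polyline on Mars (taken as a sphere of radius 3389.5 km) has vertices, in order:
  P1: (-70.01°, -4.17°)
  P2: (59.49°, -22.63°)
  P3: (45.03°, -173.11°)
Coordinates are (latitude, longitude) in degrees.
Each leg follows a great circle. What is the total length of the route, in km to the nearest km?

Leg P1→P2: central angle 2.2718 rad, distance 7700.4 km.
Leg P2→P3: central angle 1.2689 rad, distance 4301.1 km.
Total: 7700.4 + 4301.1 ≈ 12001 km.

12001 km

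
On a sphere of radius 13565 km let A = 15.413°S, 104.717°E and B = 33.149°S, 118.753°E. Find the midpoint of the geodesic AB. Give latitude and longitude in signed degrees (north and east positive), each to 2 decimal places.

The central angle between A and B is δ = 0.3808 rad.
With f = 0.5, the slerp weights are sin((1−f)δ)/sin δ = 0.5092 and sin(fδ)/sin δ = 0.5092.
Weighted sum of the unit vectors: (0.5092)·(-0.2449,0.9324,-0.2658) + (0.5092)·(-0.4027,0.7340,-0.5468) = (-0.3298, 0.8485, -0.4138).
Converting back: φ = atan2(z, √(x²+y²)) = -24.44°, λ = atan2(y, x) = 111.24°.

-24.44°, 111.24°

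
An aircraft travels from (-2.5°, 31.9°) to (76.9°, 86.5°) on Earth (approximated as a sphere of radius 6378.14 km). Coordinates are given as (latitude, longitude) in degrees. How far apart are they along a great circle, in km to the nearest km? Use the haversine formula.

Let φ₁ = -0.0436 rad, φ₂ = 1.3422 rad, and Δλ = 0.9529 rad.
Haversine: a = sin²(Δφ/2) + cos φ₁ cos φ₂ sin²(Δλ/2) = 0.4080 + (0.9990)(0.2267)(0.2104) = 0.45566.
Central angle c = 2·arcsin(√a) = 1.48199 rad.
Distance = R·c = 6378.14 × 1.4820 ≈ 9452 km.

9452 km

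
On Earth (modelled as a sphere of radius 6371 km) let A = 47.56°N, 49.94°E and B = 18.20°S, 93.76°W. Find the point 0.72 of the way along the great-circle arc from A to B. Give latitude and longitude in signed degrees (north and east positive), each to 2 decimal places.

The central angle between A and B is δ = 2.4146 rad.
With f = 0.72, the slerp weights are sin((1−f)δ)/sin δ = 0.9414 and sin(fδ)/sin δ = 1.4834.
Weighted sum of the unit vectors: (0.9414)·(0.4343,0.5165,0.7380) + (1.4834)·(-0.0623,-0.9479,-0.3123) = (0.3165, -0.9199, 0.2314).
Converting back: φ = atan2(z, √(x²+y²)) = 13.38°, λ = atan2(y, x) = -71.02°.

13.38°, -71.02°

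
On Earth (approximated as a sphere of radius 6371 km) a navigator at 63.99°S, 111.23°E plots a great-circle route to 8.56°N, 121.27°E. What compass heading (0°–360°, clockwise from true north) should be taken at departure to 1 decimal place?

Δλ = 10.040° = 0.1752 rad.
y = sin Δλ · cos φ₂ = (0.1743)(0.9889) = 0.1724
x = cos φ₁ sin φ₂ − sin φ₁ cos φ₂ cos Δλ = (0.4385)(0.1488) − (-0.8987)(0.9889)(0.9847) = 0.9404
θ = atan2(y, x) = 10.39°, so the bearing is 10.4°.

10.4°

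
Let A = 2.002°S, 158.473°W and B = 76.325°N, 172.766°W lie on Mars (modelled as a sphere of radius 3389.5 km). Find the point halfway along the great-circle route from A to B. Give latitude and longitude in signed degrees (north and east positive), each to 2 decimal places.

37.29°, -161.19°

The central angle between A and B is δ = 1.3745 rad.
With f = 0.5, the slerp weights are sin((1−f)δ)/sin δ = 0.6468 and sin(fδ)/sin δ = 0.6468.
Weighted sum of the unit vectors: (0.6468)·(-0.9297,-0.3667,-0.0349) + (0.6468)·(-0.2345,-0.0298,0.9717) = (-0.7531, -0.2565, 0.6059).
Converting back: φ = atan2(z, √(x²+y²)) = 37.29°, λ = atan2(y, x) = -161.19°.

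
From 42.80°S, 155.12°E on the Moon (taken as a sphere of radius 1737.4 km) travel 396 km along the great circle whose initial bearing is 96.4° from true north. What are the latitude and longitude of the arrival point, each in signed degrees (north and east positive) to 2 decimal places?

Angular distance δ = d/R = 396/1737.4 = 0.22793 rad; initial bearing θ = 1.6825 rad.
sin φ₂ = sin φ₁ cos δ + cos φ₁ sin δ cos θ = (-0.6794)(0.9741) + (0.7337)(0.2260)(-0.1115) = -0.6803, so φ₂ = -42.87°.
Δλ = atan2(sin θ sin δ cos φ₁, cos δ − sin φ₁ sin φ₂) = atan2(0.1648, 0.5119) = 17.842°.
λ₂ = 155.120° + 17.842° = 172.96°.

-42.87°, 172.96°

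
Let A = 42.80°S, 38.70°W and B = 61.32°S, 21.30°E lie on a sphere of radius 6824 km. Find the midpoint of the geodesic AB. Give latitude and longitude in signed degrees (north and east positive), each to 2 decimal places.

-55.78°, -15.58°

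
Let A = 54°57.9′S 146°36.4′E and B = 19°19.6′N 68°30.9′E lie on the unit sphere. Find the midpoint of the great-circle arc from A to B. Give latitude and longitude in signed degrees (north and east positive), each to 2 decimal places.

-22.10°, 96.39°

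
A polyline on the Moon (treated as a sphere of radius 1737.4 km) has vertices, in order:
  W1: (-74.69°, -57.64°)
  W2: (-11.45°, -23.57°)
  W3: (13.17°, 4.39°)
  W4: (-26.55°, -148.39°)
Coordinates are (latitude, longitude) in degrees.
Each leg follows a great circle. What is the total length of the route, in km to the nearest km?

7713 km

Leg W1→W2: central angle 1.1529 rad, distance 2003.1 km.
Leg W2→W3: central angle 0.6473 rad, distance 1124.7 km.
Leg W3→W4: central angle 2.6391 rad, distance 4585.2 km.
Total: 2003.1 + 1124.7 + 4585.2 ≈ 7713 km.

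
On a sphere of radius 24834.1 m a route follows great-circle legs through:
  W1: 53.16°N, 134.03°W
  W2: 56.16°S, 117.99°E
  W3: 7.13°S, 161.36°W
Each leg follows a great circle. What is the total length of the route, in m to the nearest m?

Leg W1→W2: central angle 2.4462 rad, distance 60749.3 m.
Leg W2→W3: central angle 1.3767 rad, distance 34189.4 m.
Total: 60749.3 + 34189.4 ≈ 94939 m.

94939 m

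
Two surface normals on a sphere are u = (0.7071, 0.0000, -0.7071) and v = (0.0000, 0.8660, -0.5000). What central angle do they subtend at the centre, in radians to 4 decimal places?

1.2094 rad

u·v = 0.3535; |u| = 1.0000, |v| = 1.0000.
cos θ = (u·v)/(|u||v|) = 0.3536, so θ = 1.2094 rad.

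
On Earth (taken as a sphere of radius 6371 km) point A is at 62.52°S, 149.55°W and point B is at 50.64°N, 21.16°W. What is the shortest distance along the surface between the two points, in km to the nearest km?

16700 km

With latitudes φ₁ = -62.520°, φ₂ = 50.640° and longitude difference Δλ = 128.390°:
cos c = sin φ₁ sin φ₂ + cos φ₁ cos φ₂ cos Δλ = (-0.8872)(0.7732) + (0.4614)(0.6342)(-0.6210) = -0.86767,
so c = arccos(-0.86767) = 2.62130 rad.
Distance = R·c = 6371 × 2.6213 ≈ 16700 km.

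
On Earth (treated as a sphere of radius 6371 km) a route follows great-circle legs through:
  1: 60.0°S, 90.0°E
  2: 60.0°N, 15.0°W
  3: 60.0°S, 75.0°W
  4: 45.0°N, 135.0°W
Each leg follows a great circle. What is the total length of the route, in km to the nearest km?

Leg 1→2: central angle 2.5230 rad, distance 16074.1 km.
Leg 2→3: central angle 2.2459 rad, distance 14308.8 km.
Leg 3→4: central angle 2.0215 rad, distance 12879.0 km.
Total: 16074.1 + 14308.8 + 12879.0 ≈ 43262 km.

43262 km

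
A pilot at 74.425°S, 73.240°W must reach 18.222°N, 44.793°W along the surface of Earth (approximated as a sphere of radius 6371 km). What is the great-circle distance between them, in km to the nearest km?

In radians: φ₁ = -1.2990, φ₂ = 0.3180, Δλ = 28.447° = 0.4965 rad.
cos c = sin φ₁ sin φ₂ + cos φ₁ cos φ₂ cos Δλ = (-0.9633)(0.3127) + (0.2685)(0.9499)(0.8793) = -0.07698,
so c = arccos(-0.07698) = 1.64785 rad.
Distance = R·c = 6371 × 1.6478 ≈ 10498 km.

10498 km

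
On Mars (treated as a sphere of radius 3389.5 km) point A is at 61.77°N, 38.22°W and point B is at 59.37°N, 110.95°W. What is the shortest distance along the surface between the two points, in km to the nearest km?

2008 km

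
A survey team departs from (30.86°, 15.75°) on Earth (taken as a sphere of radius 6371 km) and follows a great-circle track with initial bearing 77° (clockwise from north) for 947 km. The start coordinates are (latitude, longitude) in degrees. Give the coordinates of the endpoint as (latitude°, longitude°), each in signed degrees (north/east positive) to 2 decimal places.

Angular distance δ = d/R = 947/6371 = 0.14864 rad; initial bearing θ = 1.3439 rad.
sin φ₂ = sin φ₁ cos δ + cos φ₁ sin δ cos θ = (0.5129)(0.9890) + (0.8584)(0.1481)(0.2250) = 0.5359, so φ₂ = 32.40°.
Δλ = atan2(sin θ sin δ cos φ₁, cos δ − sin φ₁ sin φ₂) = atan2(0.1239, 0.7141) = 9.841°.
λ₂ = 15.750° + 9.841° = 25.59°.

32.40°, 25.59°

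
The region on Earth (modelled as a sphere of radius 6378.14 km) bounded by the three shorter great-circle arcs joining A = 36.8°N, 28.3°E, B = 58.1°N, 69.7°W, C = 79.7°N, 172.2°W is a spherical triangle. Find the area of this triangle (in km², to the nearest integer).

Side lengths (central angles): a = 0.6183, b = 1.0981, c = 1.1044 rad; semiperimeter s = 1.4104.
By l'Huilier's theorem, tan(E/4) = √[tan(s/2) tan((s−a)/2) tan((s−b)/2) tan((s−c)/2)], giving spherical excess E = 0.3708 rad.
Area = E·R² = 0.3708 × (6378.14)² ≈ 15084063 km².

15084063 km²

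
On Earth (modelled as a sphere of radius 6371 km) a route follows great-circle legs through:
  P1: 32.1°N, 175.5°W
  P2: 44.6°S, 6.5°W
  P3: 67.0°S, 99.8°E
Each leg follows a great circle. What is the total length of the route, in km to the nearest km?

Leg P1→P2: central angle 2.8771 rad, distance 18329.7 km.
Leg P2→P3: central angle 0.9664 rad, distance 6157.0 km.
Total: 18329.7 + 6157.0 ≈ 24487 km.

24487 km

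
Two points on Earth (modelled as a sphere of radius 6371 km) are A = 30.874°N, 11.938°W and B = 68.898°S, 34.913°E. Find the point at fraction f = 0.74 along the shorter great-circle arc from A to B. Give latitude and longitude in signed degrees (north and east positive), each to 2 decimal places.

-44.59°, 10.05°

The central angle between A and B is δ = 1.8415 rad.
With f = 0.74, the slerp weights are sin((1−f)δ)/sin δ = 0.4781 and sin(fδ)/sin δ = 1.0154.
Weighted sum of the unit vectors: (0.4781)·(0.8397,-0.1775,0.5132) + (1.0154)·(0.2952,0.2061,-0.9329) = (0.7013, 0.1243, -0.7020).
Converting back: φ = atan2(z, √(x²+y²)) = -44.59°, λ = atan2(y, x) = 10.05°.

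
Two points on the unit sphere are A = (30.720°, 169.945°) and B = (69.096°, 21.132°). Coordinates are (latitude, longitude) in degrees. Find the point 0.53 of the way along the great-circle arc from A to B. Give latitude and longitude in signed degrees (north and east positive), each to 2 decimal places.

70.05°, 148.55°

Central angle δ = 1.3543 rad. Interpolating on the sphere with fraction f = 0.53:
P = [sin((1−f)δ)·A + sin(fδ)·B] / sin δ = 0.6086·A + 0.6734·B in Cartesian coordinates,
giving P = (-0.2910, 0.1780, 0.9400), i.e. latitude 70.05°, longitude 148.55°.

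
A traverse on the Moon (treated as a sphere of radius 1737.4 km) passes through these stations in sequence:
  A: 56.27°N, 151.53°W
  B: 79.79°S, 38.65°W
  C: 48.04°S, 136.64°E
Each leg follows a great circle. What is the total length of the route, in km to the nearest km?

6098 km

Leg A→B: central angle 2.5998 rad, distance 4516.8 km.
Leg B→C: central angle 0.9100 rad, distance 1581.1 km.
Total: 4516.8 + 1581.1 ≈ 6098 km.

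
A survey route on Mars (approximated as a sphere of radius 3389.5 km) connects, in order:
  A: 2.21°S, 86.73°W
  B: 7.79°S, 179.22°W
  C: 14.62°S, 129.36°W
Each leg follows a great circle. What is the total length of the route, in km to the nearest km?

Leg A→B: central angle 1.6086 rad, distance 5452.3 km.
Leg B→C: central angle 0.8603 rad, distance 2915.9 km.
Total: 5452.3 + 2915.9 ≈ 8368 km.

8368 km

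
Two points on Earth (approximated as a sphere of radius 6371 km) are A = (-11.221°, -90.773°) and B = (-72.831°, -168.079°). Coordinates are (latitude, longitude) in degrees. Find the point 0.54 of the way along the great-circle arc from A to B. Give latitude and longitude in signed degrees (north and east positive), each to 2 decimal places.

Central angle δ = 1.3186 rad. Interpolating on the sphere with fraction f = 0.54:
P = [sin((1−f)δ)·A + sin(fδ)·B] / sin δ = 0.5887·A + 0.6747·B in Cartesian coordinates,
giving P = (-0.2027, -0.6185, -0.7592), i.e. latitude -49.39°, longitude -108.14°.

-49.39°, -108.14°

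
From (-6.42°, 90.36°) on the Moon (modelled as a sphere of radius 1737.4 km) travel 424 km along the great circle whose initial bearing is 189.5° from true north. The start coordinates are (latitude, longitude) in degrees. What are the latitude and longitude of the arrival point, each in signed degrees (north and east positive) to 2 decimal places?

-20.20°, 87.92°

Angular distance δ = d/R = 424/1737.4 = 0.24404 rad; initial bearing θ = 3.3074 rad.
sin φ₂ = sin φ₁ cos δ + cos φ₁ sin δ cos θ = (-0.1118)(0.9704) + (0.9937)(0.2416)(-0.9863) = -0.3453, so φ₂ = -20.20°.
Δλ = atan2(sin θ sin δ cos φ₁, cos δ − sin φ₁ sin φ₂) = atan2(-0.0396, 0.9318) = -2.435°.
λ₂ = 90.360° − 2.435° = 87.92°.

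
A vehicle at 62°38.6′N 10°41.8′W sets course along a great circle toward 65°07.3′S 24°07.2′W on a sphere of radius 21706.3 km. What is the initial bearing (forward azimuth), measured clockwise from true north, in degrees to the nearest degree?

Δλ = -13.423° = -0.2343 rad.
y = sin Δλ · cos φ₂ = (-0.2321)(0.4207) = -0.0977
x = cos φ₁ sin φ₂ − sin φ₁ cos φ₂ cos Δλ = (0.4595)(-0.9072) − (0.8882)(0.4207)(0.9727) = -0.7803
θ = atan2(y, x) = -172.87°; adding 360° gives 187°.

187°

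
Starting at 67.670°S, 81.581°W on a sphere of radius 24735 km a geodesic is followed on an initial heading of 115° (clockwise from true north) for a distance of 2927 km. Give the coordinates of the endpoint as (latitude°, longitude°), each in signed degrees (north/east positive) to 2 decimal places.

-69.64°, -63.67°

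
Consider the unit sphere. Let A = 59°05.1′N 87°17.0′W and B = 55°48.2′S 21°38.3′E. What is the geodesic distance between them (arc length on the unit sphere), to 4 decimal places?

2.5035

In radians: φ₁ = 1.0312, φ₂ = -0.9740, Δλ = 108.922° = 1.9010 rad.
Haversine: a = sin²(Δφ/2) + cos φ₁ cos φ₂ sin²(Δλ/2) = 0.7104 + (0.5138)(0.5620)(0.6621) = 0.90162.
Central angle c = 2·arcsin(√a) = 2.50351 rad.
On the unit sphere the arc length equals the central angle: 2.5035.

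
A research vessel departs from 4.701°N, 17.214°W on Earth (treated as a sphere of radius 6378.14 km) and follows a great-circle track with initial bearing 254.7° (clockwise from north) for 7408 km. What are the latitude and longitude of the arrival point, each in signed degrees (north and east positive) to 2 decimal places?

-12.04°, -82.01°

Angular distance δ = d/R = 7408/6378.14 = 1.16147 rad; initial bearing θ = 4.4454 rad.
sin φ₂ = sin φ₁ cos δ + cos φ₁ sin δ cos θ = (0.0820)(0.3980) + (0.9966)(0.9174)(-0.2639) = -0.2086, so φ₂ = -12.04°.
Δλ = atan2(sin θ sin δ cos φ₁, cos δ − sin φ₁ sin φ₂) = atan2(-0.8819, 0.4151) = -64.794°.
λ₂ = -17.214° − 64.794° = -82.01°.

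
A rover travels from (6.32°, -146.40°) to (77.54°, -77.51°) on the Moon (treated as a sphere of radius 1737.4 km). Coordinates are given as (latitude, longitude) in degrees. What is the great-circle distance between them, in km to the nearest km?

2406 km

In radians: φ₁ = 0.1103, φ₂ = 1.3533, Δλ = 68.890° = 1.2024 rad.
cos c = sin φ₁ sin φ₂ + cos φ₁ cos φ₂ cos Δλ = (0.1101)(0.9764) + (0.9939)(0.2158)(0.3602) = 0.18472,
so c = arccos(0.18472) = 1.38501 rad.
Distance = R·c = 1737.4 × 1.3850 ≈ 2406 km.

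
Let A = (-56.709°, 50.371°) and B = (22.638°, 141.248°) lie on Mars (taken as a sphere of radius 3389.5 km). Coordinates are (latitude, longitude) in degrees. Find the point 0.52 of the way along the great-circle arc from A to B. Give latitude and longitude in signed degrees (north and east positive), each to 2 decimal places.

-21.14°, 111.64°

The central angle between A and B is δ = 1.9066 rad.
With f = 0.52, the slerp weights are sin((1−f)δ)/sin δ = 0.8395 and sin(fδ)/sin δ = 0.8863.
Weighted sum of the unit vectors: (0.8395)·(0.3501,0.4228,-0.8359) + (0.8863)·(-0.7198,0.5777,0.3849) = (-0.3440, 0.8669, -0.3606).
Converting back: φ = atan2(z, √(x²+y²)) = -21.14°, λ = atan2(y, x) = 111.64°.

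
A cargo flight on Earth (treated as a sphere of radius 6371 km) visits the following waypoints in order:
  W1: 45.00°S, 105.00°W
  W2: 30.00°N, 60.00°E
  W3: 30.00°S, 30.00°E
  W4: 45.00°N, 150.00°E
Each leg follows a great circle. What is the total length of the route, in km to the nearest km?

Leg W1→W2: central angle 2.8086 rad, distance 17893.4 km.
Leg W2→W3: central angle 1.1598 rad, distance 7389.1 km.
Leg W3→W4: central angle 2.2913 rad, distance 14597.7 km.
Total: 17893.4 + 7389.1 + 14597.7 ≈ 39880 km.

39880 km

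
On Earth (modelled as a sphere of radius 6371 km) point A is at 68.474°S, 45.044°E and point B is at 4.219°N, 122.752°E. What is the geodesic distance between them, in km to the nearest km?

9947 km

Let φ₁ = -1.1951 rad, φ₂ = 0.0736 rad, and Δλ = 1.3563 rad.
cos c = sin φ₁ sin φ₂ + cos φ₁ cos φ₂ cos Δλ = (-0.9303)(0.0736) + (0.3669)(0.9973)(0.2129) = 0.00947,
so c = arccos(0.00947) = 1.56133 rad.
Distance = R·c = 6371 × 1.5613 ≈ 9947 km.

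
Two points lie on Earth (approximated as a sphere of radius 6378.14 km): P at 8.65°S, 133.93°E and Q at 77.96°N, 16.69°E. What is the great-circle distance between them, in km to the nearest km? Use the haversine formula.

In radians: φ₁ = -0.1510, φ₂ = 1.3607, Δλ = -117.240° = -2.0462 rad.
Haversine: a = sin²(Δφ/2) + cos φ₁ cos φ₂ sin²(Δλ/2) = 0.4704 + (0.9886)(0.2086)(0.7289) = 0.62074.
Central angle c = 2·arcsin(√a) = 1.81469 rad.
Distance = R·c = 6378.14 × 1.8147 ≈ 11574 km.

11574 km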